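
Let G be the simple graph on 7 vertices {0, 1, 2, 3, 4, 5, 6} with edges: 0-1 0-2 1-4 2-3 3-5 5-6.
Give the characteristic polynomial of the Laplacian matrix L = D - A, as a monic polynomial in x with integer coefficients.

x^7 - 12x^6 + 55x^5 - 120x^4 + 126x^3 - 56x^2 + 7x

Reading degrees in the order [0, 1, 2, 3, 4, 5, 6] gives [2, 2, 2, 2, 1, 2, 1]; set D = diag(2, 2, 2, 2, 1, 2, 1) and form L = D - A. L has integer entries, so p(x) = det(xI - L) has integer coefficients. Expanding the determinant yields x^7 - 12x^6 + 55x^5 - 120x^4 + 126x^3 - 56x^2 + 7x. The constant term is 0 because L is singular (the all-ones vector lies in its kernel). The largest eigenvalue, 3.8019, is at most the vertex count 7.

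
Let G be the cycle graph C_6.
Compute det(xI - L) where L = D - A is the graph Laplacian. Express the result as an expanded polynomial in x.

x^6 - 12x^5 + 54x^4 - 112x^3 + 105x^2 - 36x

The graph has 6 vertices and degree multiset [2, 2, 2, 2, 2, 2]; D is the diagonal matrix of degrees and L = D - A. The eigenvalues of L are [0, 1, 1, 3, 3, 4]; the characteristic polynomial is the product of (x - lambda_i), which multiplies out to x^6 - 12x^5 + 54x^4 - 112x^3 + 105x^2 - 36x. The coefficient of x^5 equals -trace(L) = -12, matching the sum of degrees. The eigenvalues sum to 12, which equals trace(L) = 2|E|.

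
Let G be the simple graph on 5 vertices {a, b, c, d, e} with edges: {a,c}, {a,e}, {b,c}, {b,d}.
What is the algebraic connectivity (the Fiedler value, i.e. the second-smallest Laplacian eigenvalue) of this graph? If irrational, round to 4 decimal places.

0.3820

With the vertex order [a, b, c, d, e], the degrees are [2, 2, 2, 1, 1], giving D = diag(2, 2, 2, 1, 1) and L = D - A. The sorted Laplacian eigenvalues are [0, 0.3820, 1.3820, 2.6180, 3.6180]; the algebraic connectivity is the second entry, 0.3820. There is one zero in the spectrum, matching the 1 component.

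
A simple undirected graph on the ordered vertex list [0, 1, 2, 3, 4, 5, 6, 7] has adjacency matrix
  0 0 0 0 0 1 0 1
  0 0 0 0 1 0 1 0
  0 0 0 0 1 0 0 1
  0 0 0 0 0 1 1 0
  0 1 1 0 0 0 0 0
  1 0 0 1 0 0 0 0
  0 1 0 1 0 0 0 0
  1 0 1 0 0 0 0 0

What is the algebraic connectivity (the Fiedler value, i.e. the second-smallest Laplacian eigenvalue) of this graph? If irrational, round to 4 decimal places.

0.5858

With the vertex order [0, 1, 2, 3, 4, 5, 6, 7], the degrees are [2, 2, 2, 2, 2, 2, 2, 2], giving D = diag(2, 2, 2, 2, 2, 2, 2, 2) and L = D - A. The smallest Laplacian eigenvalue is always 0. The next one, lambda_2 = 0.5858, measures how hard the graph is to disconnect: larger values mean better connectivity.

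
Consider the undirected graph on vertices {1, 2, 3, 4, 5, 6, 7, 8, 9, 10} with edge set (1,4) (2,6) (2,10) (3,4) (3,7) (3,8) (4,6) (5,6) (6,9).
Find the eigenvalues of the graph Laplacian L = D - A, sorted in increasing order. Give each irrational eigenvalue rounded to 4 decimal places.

Each diagonal entry of L is the vertex degree and each off-diagonal entry is -1 where an edge is present, 0 otherwise; in the order [1, 2, 3, 4, 5, 6, 7, 8, 9, 10] the diagonal is [1, 2, 3, 3, 1, 4, 1, 1, 1, 1]. The multiplicity of 0 as a Laplacian eigenvalue equals the number of connected components. The single zero eigenvalue shows the graph is connected.

[0, 0.2015, 0.5188, 0.6721, 1, 1, 2.3111, 2.7424, 4.1701, 5.3839]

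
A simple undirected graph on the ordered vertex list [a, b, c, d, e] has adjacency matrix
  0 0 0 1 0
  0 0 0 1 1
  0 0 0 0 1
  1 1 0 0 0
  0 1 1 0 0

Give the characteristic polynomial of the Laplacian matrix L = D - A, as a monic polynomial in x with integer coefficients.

Each diagonal entry of L is the vertex degree and each off-diagonal entry is -1 where an edge is present, 0 otherwise; in the order [a, b, c, d, e] the diagonal is [1, 2, 1, 2, 2]. Computing det(xI - L) by cofactor expansion (or equivalently via sum-over-permutations) gives x^5 - 8x^4 + 21x^3 - 20x^2 + 5x. The coefficient of x^4 equals -trace(L) = -8, matching the sum of degrees. By the matrix-tree theorem the graph has (1/5) * product of the nonzero eigenvalues = 1 spanning tree.

x^5 - 8x^4 + 21x^3 - 20x^2 + 5x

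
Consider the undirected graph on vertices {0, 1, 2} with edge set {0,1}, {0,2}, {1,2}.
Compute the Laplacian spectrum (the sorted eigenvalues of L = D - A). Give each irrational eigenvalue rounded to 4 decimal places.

Reading degrees in the order [0, 1, 2] gives [2, 2, 2]; set D = diag(2, 2, 2) and form L = D - A. L is symmetric positive semidefinite, so every eigenvalue is real and nonnegative. The single zero eigenvalue shows the graph is connected. By the matrix-tree theorem the graph has (1/3) * product of the nonzero eigenvalues = 3 spanning trees. There is one zero in the spectrum, matching the 1 component.

[0, 3, 3]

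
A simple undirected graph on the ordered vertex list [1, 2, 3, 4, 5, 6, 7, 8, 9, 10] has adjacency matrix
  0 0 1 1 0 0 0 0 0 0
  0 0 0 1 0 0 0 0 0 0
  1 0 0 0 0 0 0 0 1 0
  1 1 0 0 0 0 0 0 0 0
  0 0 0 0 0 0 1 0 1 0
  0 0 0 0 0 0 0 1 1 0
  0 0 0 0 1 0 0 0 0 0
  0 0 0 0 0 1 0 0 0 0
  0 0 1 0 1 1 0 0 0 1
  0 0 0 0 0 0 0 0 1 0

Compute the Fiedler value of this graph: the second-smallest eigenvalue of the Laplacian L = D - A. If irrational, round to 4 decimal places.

With the vertex order [1, 2, 3, 4, 5, 6, 7, 8, 9, 10], the degrees are [2, 1, 2, 2, 2, 2, 1, 1, 4, 1], giving D = diag(2, 1, 2, 2, 2, 2, 1, 1, 4, 1) and L = D - A. Computing the eigenvalues of L and sorting gives [0, 0.1655, 0.3820, 0.6815, 1, 2, 2.4314, 2.6180, 3.4768, 5.2448]. The Fiedler value lambda_2 = 0.1655 is strictly positive, so the graph is connected. The largest eigenvalue, 5.2448, is at most the vertex count 10. By the matrix-tree theorem the graph has (1/10) * product of the nonzero eigenvalues = 1 spanning tree.

0.1655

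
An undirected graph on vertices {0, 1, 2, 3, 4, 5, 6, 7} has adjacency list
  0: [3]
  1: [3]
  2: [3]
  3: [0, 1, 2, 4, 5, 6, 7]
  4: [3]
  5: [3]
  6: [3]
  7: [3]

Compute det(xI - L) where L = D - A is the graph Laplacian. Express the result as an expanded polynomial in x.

x^8 - 14x^7 + 63x^6 - 140x^5 + 175x^4 - 126x^3 + 49x^2 - 8x

Each diagonal entry of L is the vertex degree and each off-diagonal entry is -1 where an edge is present, 0 otherwise; in the order [0, 1, 2, 3, 4, 5, 6, 7] the diagonal is [1, 1, 1, 7, 1, 1, 1, 1]. The eigenvalues of L are [0, 1, 1, 1, 1, 1, 1, 8]; the characteristic polynomial is the product of (x - lambda_i), which multiplies out to x^8 - 14x^7 + 63x^6 - 140x^5 + 175x^4 - 126x^3 + 49x^2 - 8x. Since p(0) = det(-L) = 0, x divides p(x). There is one zero in the spectrum, matching the 1 component. The eigenvalues sum to 14, which equals trace(L) = 2|E|.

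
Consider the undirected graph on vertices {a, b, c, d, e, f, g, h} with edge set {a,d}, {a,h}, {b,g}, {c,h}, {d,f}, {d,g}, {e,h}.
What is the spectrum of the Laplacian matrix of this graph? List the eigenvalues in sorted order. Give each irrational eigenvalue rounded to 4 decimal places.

With the vertex order [a, b, c, d, e, f, g, h], the degrees are [2, 1, 1, 3, 1, 1, 2, 3], giving D = diag(2, 1, 1, 3, 1, 1, 2, 3) and L = D - A. Diagonalising L (or applying a numerical eigensolver to the 8x8 matrix) gives the spectrum above.

[0, 0.2137, 0.6177, 1, 1.4977, 2.3537, 3.8408, 4.4763]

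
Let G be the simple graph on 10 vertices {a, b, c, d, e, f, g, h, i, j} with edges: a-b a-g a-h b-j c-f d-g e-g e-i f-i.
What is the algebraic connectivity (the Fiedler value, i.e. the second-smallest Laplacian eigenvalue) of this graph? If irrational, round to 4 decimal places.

Each diagonal entry of L is the vertex degree and each off-diagonal entry is -1 where an edge is present, 0 otherwise; in the order [a, b, c, d, e, f, g, h, i, j] the diagonal is [3, 2, 1, 1, 2, 2, 3, 1, 2, 1]. Computing the eigenvalues of L and sorting gives [0, 0.1398, 0.4249, 0.6932, 1, 2, 2.2574, 3.1456, 3.6414, 4.6978]. The Fiedler value lambda_2 = 0.1398 is strictly positive, so the graph is connected. The largest eigenvalue, 4.6978, is at most the vertex count 10.

0.1398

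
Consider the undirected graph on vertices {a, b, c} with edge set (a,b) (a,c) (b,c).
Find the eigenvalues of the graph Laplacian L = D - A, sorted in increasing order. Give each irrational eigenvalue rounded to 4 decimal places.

[0, 3, 3]

Each diagonal entry of L is the vertex degree and each off-diagonal entry is -1 where an edge is present, 0 otherwise; in the order [a, b, c] the diagonal is [2, 2, 2]. Diagonalising L (or applying a numerical eigensolver to the 3x3 matrix) gives the spectrum above. The single zero eigenvalue shows the graph is connected. The largest eigenvalue, 3, is at most the vertex count 3. By the matrix-tree theorem the graph has (1/3) * product of the nonzero eigenvalues = 3 spanning trees.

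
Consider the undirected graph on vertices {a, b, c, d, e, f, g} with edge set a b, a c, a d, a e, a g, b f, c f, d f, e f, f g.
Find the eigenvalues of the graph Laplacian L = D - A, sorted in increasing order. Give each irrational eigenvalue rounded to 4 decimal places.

Each diagonal entry of L is the vertex degree and each off-diagonal entry is -1 where an edge is present, 0 otherwise; in the order [a, b, c, d, e, f, g] the diagonal is [5, 2, 2, 2, 2, 5, 2]. L is symmetric positive semidefinite, so every eigenvalue is real and nonnegative. The single zero eigenvalue shows the graph is connected. There is one zero in the spectrum, matching the 1 component. By the matrix-tree theorem the graph has (1/7) * product of the nonzero eigenvalues = 80 spanning trees.

[0, 2, 2, 2, 2, 5, 7]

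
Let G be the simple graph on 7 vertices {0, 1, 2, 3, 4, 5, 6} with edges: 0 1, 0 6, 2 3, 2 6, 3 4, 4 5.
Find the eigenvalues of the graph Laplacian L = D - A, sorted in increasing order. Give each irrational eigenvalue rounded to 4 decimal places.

[0, 0.1981, 0.7530, 1.5550, 2.4450, 3.2470, 3.8019]

Each diagonal entry of L is the vertex degree and each off-diagonal entry is -1 where an edge is present, 0 otherwise; in the order [0, 1, 2, 3, 4, 5, 6] the diagonal is [2, 1, 2, 2, 2, 1, 2]. Since every row of L sums to 0, the all-ones vector is in the kernel and 0 is an eigenvalue. The single zero eigenvalue shows the graph is connected. The largest eigenvalue, 3.8019, is at most the vertex count 7.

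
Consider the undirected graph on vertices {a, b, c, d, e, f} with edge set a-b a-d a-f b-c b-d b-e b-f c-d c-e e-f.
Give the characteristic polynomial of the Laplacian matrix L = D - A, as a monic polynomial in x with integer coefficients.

Reading degrees in the order [a, b, c, d, e, f] gives [3, 5, 3, 3, 3, 3]; set D = diag(3, 5, 3, 3, 3, 3) and form L = D - A. L has integer entries, so p(x) = det(xI - L) has integer coefficients. Expanding the determinant yields x^6 - 20x^5 + 155x^4 - 580x^3 + 1045x^2 - 726x. Since p(0) = det(-L) = 0, x divides p(x).

x^6 - 20x^5 + 155x^4 - 580x^3 + 1045x^2 - 726x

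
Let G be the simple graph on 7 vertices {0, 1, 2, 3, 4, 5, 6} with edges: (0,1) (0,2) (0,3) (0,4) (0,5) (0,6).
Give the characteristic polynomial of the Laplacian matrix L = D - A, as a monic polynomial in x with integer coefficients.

x^7 - 12x^6 + 45x^5 - 80x^4 + 75x^3 - 36x^2 + 7x

With the vertex order [0, 1, 2, 3, 4, 5, 6], the degrees are [6, 1, 1, 1, 1, 1, 1], giving D = diag(6, 1, 1, 1, 1, 1, 1) and L = D - A. Computing det(xI - L) by cofactor expansion (or equivalently via sum-over-permutations) gives x^7 - 12x^6 + 45x^5 - 80x^4 + 75x^3 - 36x^2 + 7x. Since p(0) = det(-L) = 0, x divides p(x).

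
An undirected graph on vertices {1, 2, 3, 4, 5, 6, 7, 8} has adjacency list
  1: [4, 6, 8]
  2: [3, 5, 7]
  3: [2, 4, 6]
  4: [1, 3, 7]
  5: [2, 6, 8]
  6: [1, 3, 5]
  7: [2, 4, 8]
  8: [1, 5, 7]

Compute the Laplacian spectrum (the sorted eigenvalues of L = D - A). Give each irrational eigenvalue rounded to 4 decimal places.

[0, 2, 2, 2, 4, 4, 4, 6]

Each diagonal entry of L is the vertex degree and each off-diagonal entry is -1 where an edge is present, 0 otherwise; in the order [1, 2, 3, 4, 5, 6, 7, 8] the diagonal is [3, 3, 3, 3, 3, 3, 3, 3]. Since every row of L sums to 0, the all-ones vector is in the kernel and 0 is an eigenvalue.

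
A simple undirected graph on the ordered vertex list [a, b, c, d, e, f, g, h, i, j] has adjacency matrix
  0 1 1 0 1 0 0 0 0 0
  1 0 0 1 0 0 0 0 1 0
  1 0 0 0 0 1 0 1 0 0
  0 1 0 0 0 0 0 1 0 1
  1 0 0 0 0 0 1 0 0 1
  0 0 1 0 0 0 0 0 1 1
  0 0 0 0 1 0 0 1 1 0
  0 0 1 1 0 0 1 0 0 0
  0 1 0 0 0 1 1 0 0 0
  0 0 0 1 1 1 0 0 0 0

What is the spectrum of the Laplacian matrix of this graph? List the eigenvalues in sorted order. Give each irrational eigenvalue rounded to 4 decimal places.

Each diagonal entry of L is the vertex degree and each off-diagonal entry is -1 where an edge is present, 0 otherwise; in the order [a, b, c, d, e, f, g, h, i, j] the diagonal is [3, 3, 3, 3, 3, 3, 3, 3, 3, 3]. Since every row of L sums to 0, the all-ones vector is in the kernel and 0 is an eigenvalue. The eigenvalues sum to 30, which equals trace(L) = 2|E|. There is one zero in the spectrum, matching the 1 component.

[0, 2, 2, 2, 2, 2, 5, 5, 5, 5]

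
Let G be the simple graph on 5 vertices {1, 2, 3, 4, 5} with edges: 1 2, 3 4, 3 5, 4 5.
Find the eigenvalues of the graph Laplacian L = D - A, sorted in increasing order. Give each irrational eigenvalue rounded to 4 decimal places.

[0, 0, 2, 3, 3]

With the vertex order [1, 2, 3, 4, 5], the degrees are [1, 1, 2, 2, 2], giving D = diag(1, 1, 2, 2, 2) and L = D - A. The multiplicity of 0 as a Laplacian eigenvalue equals the number of connected components. The 2 zero eigenvalues correspond to the 2 connected components. There are 2 zeros in the spectrum, matching the 2 components. The largest eigenvalue, 3, is at most the vertex count 5.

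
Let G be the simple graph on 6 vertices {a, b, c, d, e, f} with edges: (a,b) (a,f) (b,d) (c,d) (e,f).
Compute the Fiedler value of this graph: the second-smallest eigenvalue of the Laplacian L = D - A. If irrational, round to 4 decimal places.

With the vertex order [a, b, c, d, e, f], the degrees are [2, 2, 1, 2, 1, 2], giving D = diag(2, 2, 1, 2, 1, 2) and L = D - A. The sorted Laplacian eigenvalues are [0, 0.2679, 1, 2, 3, 3.7321]; the algebraic connectivity is the second entry, 0.2679.

0.2679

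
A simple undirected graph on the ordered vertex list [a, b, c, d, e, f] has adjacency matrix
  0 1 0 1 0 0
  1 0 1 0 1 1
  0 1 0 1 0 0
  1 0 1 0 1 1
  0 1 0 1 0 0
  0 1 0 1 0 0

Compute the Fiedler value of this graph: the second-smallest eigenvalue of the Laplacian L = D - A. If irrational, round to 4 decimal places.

Reading degrees in the order [a, b, c, d, e, f] gives [2, 4, 2, 4, 2, 2]; set D = diag(2, 4, 2, 4, 2, 2) and form L = D - A. The sorted Laplacian eigenvalues are [0, 2, 2, 2, 4, 6]; the algebraic connectivity is the second entry, 2. By the matrix-tree theorem the graph has (1/6) * product of the nonzero eigenvalues = 32 spanning trees. The eigenvalues sum to 16, which equals trace(L) = 2|E|.

2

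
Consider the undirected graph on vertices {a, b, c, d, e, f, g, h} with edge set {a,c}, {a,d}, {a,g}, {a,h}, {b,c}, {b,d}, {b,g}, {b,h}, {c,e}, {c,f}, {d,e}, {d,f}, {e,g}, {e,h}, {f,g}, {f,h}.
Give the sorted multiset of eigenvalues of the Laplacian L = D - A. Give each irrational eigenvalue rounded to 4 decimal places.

[0, 4, 4, 4, 4, 4, 4, 8]

With the vertex order [a, b, c, d, e, f, g, h], the degrees are [4, 4, 4, 4, 4, 4, 4, 4], giving D = diag(4, 4, 4, 4, 4, 4, 4, 4) and L = D - A. The multiplicity of 0 as a Laplacian eigenvalue equals the number of connected components. The single zero eigenvalue shows the graph is connected.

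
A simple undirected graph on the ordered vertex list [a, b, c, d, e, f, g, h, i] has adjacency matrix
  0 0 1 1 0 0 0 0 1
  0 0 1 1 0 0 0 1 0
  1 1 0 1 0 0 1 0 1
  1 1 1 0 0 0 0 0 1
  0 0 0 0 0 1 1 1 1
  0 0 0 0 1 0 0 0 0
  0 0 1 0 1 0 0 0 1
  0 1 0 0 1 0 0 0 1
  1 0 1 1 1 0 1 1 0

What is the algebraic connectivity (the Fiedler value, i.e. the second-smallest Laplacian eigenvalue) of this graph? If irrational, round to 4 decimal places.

Reading degrees in the order [a, b, c, d, e, f, g, h, i] gives [3, 3, 5, 4, 4, 1, 3, 3, 6]; set D = diag(3, 3, 5, 4, 4, 1, 3, 3, 6) and form L = D - A. The smallest Laplacian eigenvalue is always 0. The next one, lambda_2 = 0.7610, measures how hard the graph is to disconnect: larger values mean better connectivity. By the matrix-tree theorem the graph has (1/9) * product of the nonzero eigenvalues = 1600 spanning trees. The largest eigenvalue, 7.2242, is at most the vertex count 9.

0.7610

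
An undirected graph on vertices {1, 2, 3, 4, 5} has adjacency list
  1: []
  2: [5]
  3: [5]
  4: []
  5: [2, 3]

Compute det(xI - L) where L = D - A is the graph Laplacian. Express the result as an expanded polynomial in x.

x^5 - 4x^4 + 3x^3

With the vertex order [1, 2, 3, 4, 5], the degrees are [0, 1, 1, 0, 2], giving D = diag(0, 1, 1, 0, 2) and L = D - A. Computing det(xI - L) by cofactor expansion (or equivalently via sum-over-permutations) gives x^5 - 4x^4 + 3x^3. Since p(0) = det(-L) = 0, x divides p(x). The eigenvalues sum to 4, which equals trace(L) = 2|E|.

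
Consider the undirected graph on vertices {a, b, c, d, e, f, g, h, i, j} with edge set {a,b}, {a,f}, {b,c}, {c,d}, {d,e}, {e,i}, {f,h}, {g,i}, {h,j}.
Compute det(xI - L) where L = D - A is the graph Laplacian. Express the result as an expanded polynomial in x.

x^10 - 18x^9 + 136x^8 - 560x^7 + 1365x^6 - 2002x^5 + 1716x^4 - 792x^3 + 165x^2 - 10x

Reading degrees in the order [a, b, c, d, e, f, g, h, i, j] gives [2, 2, 2, 2, 2, 2, 1, 2, 2, 1]; set D = diag(2, 2, 2, 2, 2, 2, 1, 2, 2, 1) and form L = D - A. L has integer entries, so p(x) = det(xI - L) has integer coefficients. Expanding the determinant yields x^10 - 18x^9 + 136x^8 - 560x^7 + 1365x^6 - 2002x^5 + 1716x^4 - 792x^3 + 165x^2 - 10x. Since p(0) = det(-L) = 0, x divides p(x). The eigenvalues sum to 18, which equals trace(L) = 2|E|.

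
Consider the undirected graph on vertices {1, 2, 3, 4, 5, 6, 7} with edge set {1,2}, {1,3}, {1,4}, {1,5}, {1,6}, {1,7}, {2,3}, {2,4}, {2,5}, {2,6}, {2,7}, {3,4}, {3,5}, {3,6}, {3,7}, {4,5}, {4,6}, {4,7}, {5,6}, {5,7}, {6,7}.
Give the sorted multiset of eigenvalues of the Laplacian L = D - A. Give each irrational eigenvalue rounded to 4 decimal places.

[0, 7, 7, 7, 7, 7, 7]

With the vertex order [1, 2, 3, 4, 5, 6, 7], the degrees are [6, 6, 6, 6, 6, 6, 6], giving D = diag(6, 6, 6, 6, 6, 6, 6) and L = D - A. Diagonalising L (or applying a numerical eigensolver to the 7x7 matrix) gives the spectrum above. The single zero eigenvalue shows the graph is connected. By the matrix-tree theorem the graph has (1/7) * product of the nonzero eigenvalues = 16807 spanning trees.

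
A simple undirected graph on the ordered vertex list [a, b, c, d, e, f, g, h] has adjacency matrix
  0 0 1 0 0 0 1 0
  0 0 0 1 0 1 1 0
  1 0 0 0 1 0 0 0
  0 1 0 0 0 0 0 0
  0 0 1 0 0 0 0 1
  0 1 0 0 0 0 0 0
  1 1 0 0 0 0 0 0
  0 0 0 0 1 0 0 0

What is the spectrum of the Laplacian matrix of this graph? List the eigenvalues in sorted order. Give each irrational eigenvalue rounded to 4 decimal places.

[0, 0.1667, 0.7276, 1, 1.6353, 2.6729, 3.5643, 4.2332]

With the vertex order [a, b, c, d, e, f, g, h], the degrees are [2, 3, 2, 1, 2, 1, 2, 1], giving D = diag(2, 3, 2, 1, 2, 1, 2, 1) and L = D - A. Diagonalising L (or applying a numerical eigensolver to the 8x8 matrix) gives the spectrum above. The largest eigenvalue, 4.2332, is at most the vertex count 8. By the matrix-tree theorem the graph has (1/8) * product of the nonzero eigenvalues = 1 spanning tree.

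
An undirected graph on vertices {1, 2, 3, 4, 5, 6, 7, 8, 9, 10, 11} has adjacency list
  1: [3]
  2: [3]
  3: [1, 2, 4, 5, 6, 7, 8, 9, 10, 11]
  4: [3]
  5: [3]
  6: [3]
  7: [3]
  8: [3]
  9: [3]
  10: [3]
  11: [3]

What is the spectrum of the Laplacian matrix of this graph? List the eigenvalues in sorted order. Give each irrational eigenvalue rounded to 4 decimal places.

[0, 1, 1, 1, 1, 1, 1, 1, 1, 1, 11]

Reading degrees in the order [1, 2, 3, 4, 5, 6, 7, 8, 9, 10, 11] gives [1, 1, 10, 1, 1, 1, 1, 1, 1, 1, 1]; set D = diag(1, 1, 10, 1, 1, 1, 1, 1, 1, 1, 1) and form L = D - A. Diagonalising L (or applying a numerical eigensolver to the 11x11 matrix) gives the spectrum above. There is one zero in the spectrum, matching the 1 component.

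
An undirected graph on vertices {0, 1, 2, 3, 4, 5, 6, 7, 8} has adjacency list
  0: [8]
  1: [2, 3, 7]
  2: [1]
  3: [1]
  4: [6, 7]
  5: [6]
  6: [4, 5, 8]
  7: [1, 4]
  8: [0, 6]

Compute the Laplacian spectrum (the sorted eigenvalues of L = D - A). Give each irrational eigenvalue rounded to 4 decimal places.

Each diagonal entry of L is the vertex degree and each off-diagonal entry is -1 where an edge is present, 0 otherwise; in the order [0, 1, 2, 3, 4, 5, 6, 7, 8] the diagonal is [1, 3, 1, 1, 2, 1, 3, 2, 2]. Diagonalising L (or applying a numerical eigensolver to the 9x9 matrix) gives the spectrum above. The eigenvalues sum to 16, which equals trace(L) = 2|E|.

[0, 0.1538, 0.5764, 1, 1, 2.1128, 2.6757, 4.0748, 4.4065]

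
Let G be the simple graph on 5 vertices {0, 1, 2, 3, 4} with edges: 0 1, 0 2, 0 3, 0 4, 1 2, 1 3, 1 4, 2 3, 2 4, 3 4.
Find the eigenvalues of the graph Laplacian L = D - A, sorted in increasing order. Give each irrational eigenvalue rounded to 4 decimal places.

Reading degrees in the order [0, 1, 2, 3, 4] gives [4, 4, 4, 4, 4]; set D = diag(4, 4, 4, 4, 4) and form L = D - A. The multiplicity of 0 as a Laplacian eigenvalue equals the number of connected components. The single zero eigenvalue shows the graph is connected. The eigenvalues sum to 20, which equals trace(L) = 2|E|.

[0, 5, 5, 5, 5]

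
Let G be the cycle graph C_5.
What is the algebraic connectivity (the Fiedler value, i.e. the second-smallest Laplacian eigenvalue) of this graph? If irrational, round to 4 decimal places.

The graph has 5 vertices and degree multiset [2, 2, 2, 2, 2]; D is the diagonal matrix of degrees and L = D - A. Computing the eigenvalues of L and sorting gives [0, 1.3820, 1.3820, 3.6180, 3.6180]. The Fiedler value lambda_2 = 1.3820 is strictly positive, so the graph is connected. The eigenvalues sum to 10, which equals trace(L) = 2|E|.

1.3820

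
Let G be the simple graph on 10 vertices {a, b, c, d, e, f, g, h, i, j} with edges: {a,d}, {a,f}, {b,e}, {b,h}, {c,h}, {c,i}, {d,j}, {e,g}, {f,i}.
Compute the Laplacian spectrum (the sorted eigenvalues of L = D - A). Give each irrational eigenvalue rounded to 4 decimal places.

[0, 0.0979, 0.3820, 0.8244, 1.3820, 2, 2.6180, 3.1756, 3.6180, 3.9021]

Reading degrees in the order [a, b, c, d, e, f, g, h, i, j] gives [2, 2, 2, 2, 2, 2, 1, 2, 2, 1]; set D = diag(2, 2, 2, 2, 2, 2, 1, 2, 2, 1) and form L = D - A. Since every row of L sums to 0, the all-ones vector is in the kernel and 0 is an eigenvalue. The single zero eigenvalue shows the graph is connected. By the matrix-tree theorem the graph has (1/10) * product of the nonzero eigenvalues = 1 spanning tree.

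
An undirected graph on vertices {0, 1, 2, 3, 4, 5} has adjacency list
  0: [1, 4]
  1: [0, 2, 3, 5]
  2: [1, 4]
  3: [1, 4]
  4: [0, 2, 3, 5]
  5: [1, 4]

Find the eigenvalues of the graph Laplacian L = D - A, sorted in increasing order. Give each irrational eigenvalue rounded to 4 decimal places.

[0, 2, 2, 2, 4, 6]

Reading degrees in the order [0, 1, 2, 3, 4, 5] gives [2, 4, 2, 2, 4, 2]; set D = diag(2, 4, 2, 2, 4, 2) and form L = D - A. Diagonalising L (or applying a numerical eigensolver to the 6x6 matrix) gives the spectrum above. The single zero eigenvalue shows the graph is connected. There is one zero in the spectrum, matching the 1 component.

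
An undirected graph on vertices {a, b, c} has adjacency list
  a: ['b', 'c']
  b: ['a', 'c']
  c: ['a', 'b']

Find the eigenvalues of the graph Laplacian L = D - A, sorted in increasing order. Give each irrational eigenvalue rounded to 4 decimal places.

Reading degrees in the order [a, b, c] gives [2, 2, 2]; set D = diag(2, 2, 2) and form L = D - A. L is symmetric positive semidefinite, so every eigenvalue is real and nonnegative. The single zero eigenvalue shows the graph is connected.

[0, 3, 3]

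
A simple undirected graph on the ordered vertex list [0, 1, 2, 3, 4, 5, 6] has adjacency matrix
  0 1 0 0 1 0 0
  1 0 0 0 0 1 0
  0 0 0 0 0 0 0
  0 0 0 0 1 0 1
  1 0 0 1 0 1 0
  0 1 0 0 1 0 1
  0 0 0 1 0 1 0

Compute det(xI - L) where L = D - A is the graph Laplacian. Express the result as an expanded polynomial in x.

Each diagonal entry of L is the vertex degree and each off-diagonal entry is -1 where an edge is present, 0 otherwise; in the order [0, 1, 2, 3, 4, 5, 6] the diagonal is [2, 2, 0, 2, 3, 3, 2]. Computing det(xI - L) by cofactor expansion (or equivalently via sum-over-permutations) gives x^7 - 14x^6 + 74x^5 - 184x^4 + 213x^3 - 90x^2. The coefficient of x^6 equals -trace(L) = -14, matching the sum of degrees. The eigenvalues sum to 14, which equals trace(L) = 2|E|.

x^7 - 14x^6 + 74x^5 - 184x^4 + 213x^3 - 90x^2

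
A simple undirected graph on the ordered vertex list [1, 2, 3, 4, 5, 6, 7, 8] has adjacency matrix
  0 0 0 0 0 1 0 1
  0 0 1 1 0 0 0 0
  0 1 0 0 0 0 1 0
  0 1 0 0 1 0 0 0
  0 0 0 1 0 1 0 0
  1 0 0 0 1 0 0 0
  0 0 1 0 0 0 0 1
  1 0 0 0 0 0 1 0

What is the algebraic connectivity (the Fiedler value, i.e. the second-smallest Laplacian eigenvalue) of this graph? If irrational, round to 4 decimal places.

0.5858

Each diagonal entry of L is the vertex degree and each off-diagonal entry is -1 where an edge is present, 0 otherwise; in the order [1, 2, 3, 4, 5, 6, 7, 8] the diagonal is [2, 2, 2, 2, 2, 2, 2, 2]. The smallest Laplacian eigenvalue is always 0. The next one, lambda_2 = 0.5858, measures how hard the graph is to disconnect: larger values mean better connectivity. The eigenvalues sum to 16, which equals trace(L) = 2|E|.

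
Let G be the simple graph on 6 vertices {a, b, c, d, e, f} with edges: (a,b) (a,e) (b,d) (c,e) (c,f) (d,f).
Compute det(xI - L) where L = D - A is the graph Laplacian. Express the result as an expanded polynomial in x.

Reading degrees in the order [a, b, c, d, e, f] gives [2, 2, 2, 2, 2, 2]; set D = diag(2, 2, 2, 2, 2, 2) and form L = D - A. The eigenvalues of L are [0, 1, 1, 3, 3, 4]; the characteristic polynomial is the product of (x - lambda_i), which multiplies out to x^6 - 12x^5 + 54x^4 - 112x^3 + 105x^2 - 36x. The constant term is 0 because L is singular (the all-ones vector lies in its kernel). The largest eigenvalue, 4, is at most the vertex count 6. By the matrix-tree theorem the graph has (1/6) * product of the nonzero eigenvalues = 6 spanning trees.

x^6 - 12x^5 + 54x^4 - 112x^3 + 105x^2 - 36x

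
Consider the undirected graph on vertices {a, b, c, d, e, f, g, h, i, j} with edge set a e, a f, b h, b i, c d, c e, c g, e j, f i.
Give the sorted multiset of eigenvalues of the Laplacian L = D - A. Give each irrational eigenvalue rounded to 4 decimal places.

[0, 0.1236, 0.4790, 0.7723, 1, 1.5904, 2.5350, 3.1669, 3.6885, 4.6442]

Each diagonal entry of L is the vertex degree and each off-diagonal entry is -1 where an edge is present, 0 otherwise; in the order [a, b, c, d, e, f, g, h, i, j] the diagonal is [2, 2, 3, 1, 3, 2, 1, 1, 2, 1]. Since every row of L sums to 0, the all-ones vector is in the kernel and 0 is an eigenvalue. There is one zero in the spectrum, matching the 1 component.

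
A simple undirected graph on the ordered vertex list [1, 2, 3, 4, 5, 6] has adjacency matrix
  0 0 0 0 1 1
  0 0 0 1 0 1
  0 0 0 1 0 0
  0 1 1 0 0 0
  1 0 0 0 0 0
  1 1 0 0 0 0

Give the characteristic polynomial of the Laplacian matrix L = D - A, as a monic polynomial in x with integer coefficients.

Reading degrees in the order [1, 2, 3, 4, 5, 6] gives [2, 2, 1, 2, 1, 2]; set D = diag(2, 2, 1, 2, 1, 2) and form L = D - A. Computing det(xI - L) by cofactor expansion (or equivalently via sum-over-permutations) gives x^6 - 10x^5 + 36x^4 - 56x^3 + 35x^2 - 6x. The coefficient of x^5 equals -trace(L) = -10, matching the sum of degrees.

x^6 - 10x^5 + 36x^4 - 56x^3 + 35x^2 - 6x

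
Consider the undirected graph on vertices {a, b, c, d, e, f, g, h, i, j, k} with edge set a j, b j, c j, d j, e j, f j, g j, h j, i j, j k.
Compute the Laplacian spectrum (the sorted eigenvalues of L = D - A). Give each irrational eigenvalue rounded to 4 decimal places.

Reading degrees in the order [a, b, c, d, e, f, g, h, i, j, k] gives [1, 1, 1, 1, 1, 1, 1, 1, 1, 10, 1]; set D = diag(1, 1, 1, 1, 1, 1, 1, 1, 1, 10, 1) and form L = D - A. The multiplicity of 0 as a Laplacian eigenvalue equals the number of connected components. The single zero eigenvalue shows the graph is connected.

[0, 1, 1, 1, 1, 1, 1, 1, 1, 1, 11]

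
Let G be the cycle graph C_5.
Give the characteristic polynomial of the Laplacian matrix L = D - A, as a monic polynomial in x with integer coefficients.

The graph has 5 vertices and degree multiset [2, 2, 2, 2, 2]; D is the diagonal matrix of degrees and L = D - A. Computing det(xI - L) by cofactor expansion (or equivalently via sum-over-permutations) gives x^5 - 10x^4 + 35x^3 - 50x^2 + 25x. The coefficient of x^4 equals -trace(L) = -10, matching the sum of degrees. The eigenvalues sum to 10, which equals trace(L) = 2|E|. There is one zero in the spectrum, matching the 1 component.

x^5 - 10x^4 + 35x^3 - 50x^2 + 25x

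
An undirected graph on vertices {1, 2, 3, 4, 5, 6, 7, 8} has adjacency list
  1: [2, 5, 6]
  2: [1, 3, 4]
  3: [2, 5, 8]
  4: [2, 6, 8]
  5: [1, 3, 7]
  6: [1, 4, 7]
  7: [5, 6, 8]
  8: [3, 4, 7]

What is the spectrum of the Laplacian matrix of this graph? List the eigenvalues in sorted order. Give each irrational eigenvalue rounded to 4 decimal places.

[0, 2, 2, 2, 4, 4, 4, 6]

With the vertex order [1, 2, 3, 4, 5, 6, 7, 8], the degrees are [3, 3, 3, 3, 3, 3, 3, 3], giving D = diag(3, 3, 3, 3, 3, 3, 3, 3) and L = D - A. L is symmetric positive semidefinite, so every eigenvalue is real and nonnegative. The largest eigenvalue, 6, is at most the vertex count 8. The eigenvalues sum to 24, which equals trace(L) = 2|E|.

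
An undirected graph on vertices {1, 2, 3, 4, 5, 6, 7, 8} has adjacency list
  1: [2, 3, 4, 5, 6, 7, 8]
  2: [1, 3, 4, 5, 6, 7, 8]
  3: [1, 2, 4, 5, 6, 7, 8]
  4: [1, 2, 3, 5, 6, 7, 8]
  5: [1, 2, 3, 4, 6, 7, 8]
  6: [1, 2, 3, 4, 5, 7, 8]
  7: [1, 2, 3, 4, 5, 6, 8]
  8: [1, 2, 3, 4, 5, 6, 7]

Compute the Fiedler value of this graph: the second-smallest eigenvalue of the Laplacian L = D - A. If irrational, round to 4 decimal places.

Reading degrees in the order [1, 2, 3, 4, 5, 6, 7, 8] gives [7, 7, 7, 7, 7, 7, 7, 7]; set D = diag(7, 7, 7, 7, 7, 7, 7, 7) and form L = D - A. Computing the eigenvalues of L and sorting gives [0, 8, 8, 8, 8, 8, 8, 8]. The Fiedler value lambda_2 = 8 is strictly positive, so the graph is connected. By the matrix-tree theorem the graph has (1/8) * product of the nonzero eigenvalues = 262144 spanning trees.

8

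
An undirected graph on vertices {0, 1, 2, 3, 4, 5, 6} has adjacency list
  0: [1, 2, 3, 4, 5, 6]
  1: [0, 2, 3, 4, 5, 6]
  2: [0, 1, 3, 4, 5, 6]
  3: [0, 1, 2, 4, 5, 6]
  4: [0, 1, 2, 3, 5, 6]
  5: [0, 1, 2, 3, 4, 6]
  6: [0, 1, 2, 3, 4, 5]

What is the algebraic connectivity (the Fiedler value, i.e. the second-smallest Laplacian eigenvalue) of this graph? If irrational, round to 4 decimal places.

7

With the vertex order [0, 1, 2, 3, 4, 5, 6], the degrees are [6, 6, 6, 6, 6, 6, 6], giving D = diag(6, 6, 6, 6, 6, 6, 6) and L = D - A. The smallest Laplacian eigenvalue is always 0. The next one, lambda_2 = 7, measures how hard the graph is to disconnect: larger values mean better connectivity. By the matrix-tree theorem the graph has (1/7) * product of the nonzero eigenvalues = 16807 spanning trees.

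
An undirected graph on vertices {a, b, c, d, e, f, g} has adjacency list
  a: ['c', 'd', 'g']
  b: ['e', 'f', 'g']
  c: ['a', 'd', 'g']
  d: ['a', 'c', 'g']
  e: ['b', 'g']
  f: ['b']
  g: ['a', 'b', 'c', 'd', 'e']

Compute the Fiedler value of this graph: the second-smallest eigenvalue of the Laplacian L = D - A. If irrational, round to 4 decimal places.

0.5961

Each diagonal entry of L is the vertex degree and each off-diagonal entry is -1 where an edge is present, 0 otherwise; in the order [a, b, c, d, e, f, g] the diagonal is [3, 3, 3, 3, 2, 1, 5]. The smallest Laplacian eigenvalue is always 0. The next one, lambda_2 = 0.5961, measures how hard the graph is to disconnect: larger values mean better connectivity. The largest eigenvalue, 6.0570, is at most the vertex count 7.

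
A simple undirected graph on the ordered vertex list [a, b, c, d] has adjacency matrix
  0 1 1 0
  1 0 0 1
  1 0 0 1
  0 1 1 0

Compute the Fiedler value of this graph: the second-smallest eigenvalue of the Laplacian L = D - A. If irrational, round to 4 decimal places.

2

Each diagonal entry of L is the vertex degree and each off-diagonal entry is -1 where an edge is present, 0 otherwise; in the order [a, b, c, d] the diagonal is [2, 2, 2, 2]. Computing the eigenvalues of L and sorting gives [0, 2, 2, 4]. The Fiedler value lambda_2 = 2 is strictly positive, so the graph is connected.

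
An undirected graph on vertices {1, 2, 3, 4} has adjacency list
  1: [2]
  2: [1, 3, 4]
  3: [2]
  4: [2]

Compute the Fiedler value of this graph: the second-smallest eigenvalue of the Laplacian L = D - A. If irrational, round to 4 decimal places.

1

Each diagonal entry of L is the vertex degree and each off-diagonal entry is -1 where an edge is present, 0 otherwise; in the order [1, 2, 3, 4] the diagonal is [1, 3, 1, 1]. The sorted Laplacian eigenvalues are [0, 1, 1, 4]; the algebraic connectivity is the second entry, 1.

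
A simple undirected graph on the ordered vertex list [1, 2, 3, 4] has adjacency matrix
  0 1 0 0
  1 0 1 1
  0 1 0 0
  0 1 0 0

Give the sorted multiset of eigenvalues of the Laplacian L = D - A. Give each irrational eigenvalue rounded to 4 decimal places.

Each diagonal entry of L is the vertex degree and each off-diagonal entry is -1 where an edge is present, 0 otherwise; in the order [1, 2, 3, 4] the diagonal is [1, 3, 1, 1]. Since every row of L sums to 0, the all-ones vector is in the kernel and 0 is an eigenvalue. The single zero eigenvalue shows the graph is connected. There is one zero in the spectrum, matching the 1 component. The largest eigenvalue, 4, is at most the vertex count 4.

[0, 1, 1, 4]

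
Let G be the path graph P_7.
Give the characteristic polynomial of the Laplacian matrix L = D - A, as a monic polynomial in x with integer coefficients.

x^7 - 12x^6 + 55x^5 - 120x^4 + 126x^3 - 56x^2 + 7x

The graph has 7 vertices and degree multiset [2, 2, 2, 2, 2, 1, 1]; D is the diagonal matrix of degrees and L = D - A. Computing det(xI - L) by cofactor expansion (or equivalently via sum-over-permutations) gives x^7 - 12x^6 + 55x^5 - 120x^4 + 126x^3 - 56x^2 + 7x. The constant term is 0 because L is singular (the all-ones vector lies in its kernel).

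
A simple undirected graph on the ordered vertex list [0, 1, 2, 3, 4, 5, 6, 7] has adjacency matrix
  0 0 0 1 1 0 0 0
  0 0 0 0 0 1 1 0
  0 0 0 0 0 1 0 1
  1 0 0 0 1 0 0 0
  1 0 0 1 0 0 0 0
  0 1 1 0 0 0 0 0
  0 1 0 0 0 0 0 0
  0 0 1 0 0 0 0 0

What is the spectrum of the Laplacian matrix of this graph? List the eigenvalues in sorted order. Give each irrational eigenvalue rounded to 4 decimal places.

[0, 0, 0.3820, 1.3820, 2.6180, 3, 3, 3.6180]

With the vertex order [0, 1, 2, 3, 4, 5, 6, 7], the degrees are [2, 2, 2, 2, 2, 2, 1, 1], giving D = diag(2, 2, 2, 2, 2, 2, 1, 1) and L = D - A. Diagonalising L (or applying a numerical eigensolver to the 8x8 matrix) gives the spectrum above. The 2 zero eigenvalues correspond to the 2 connected components. The eigenvalues sum to 14, which equals trace(L) = 2|E|. There are 2 zeros in the spectrum, matching the 2 components.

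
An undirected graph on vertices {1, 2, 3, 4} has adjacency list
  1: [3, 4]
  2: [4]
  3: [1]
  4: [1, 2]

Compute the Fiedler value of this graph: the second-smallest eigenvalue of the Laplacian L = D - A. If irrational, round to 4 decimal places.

0.5858

With the vertex order [1, 2, 3, 4], the degrees are [2, 1, 1, 2], giving D = diag(2, 1, 1, 2) and L = D - A. Computing the eigenvalues of L and sorting gives [0, 0.5858, 2, 3.4142]. The Fiedler value lambda_2 = 0.5858 is strictly positive, so the graph is connected. There is one zero in the spectrum, matching the 1 component.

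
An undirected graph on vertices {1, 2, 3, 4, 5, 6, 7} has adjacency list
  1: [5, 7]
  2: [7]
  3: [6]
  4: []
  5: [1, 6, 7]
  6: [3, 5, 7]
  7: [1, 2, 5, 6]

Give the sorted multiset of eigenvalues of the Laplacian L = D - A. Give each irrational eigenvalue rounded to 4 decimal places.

Each diagonal entry of L is the vertex degree and each off-diagonal entry is -1 where an edge is present, 0 otherwise; in the order [1, 2, 3, 4, 5, 6, 7] the diagonal is [2, 1, 1, 0, 3, 3, 4]. Since every row of L sums to 0, the all-ones vector is in the kernel and 0 is an eigenvalue. The 2 zero eigenvalues correspond to the 2 connected components. There are 2 zeros in the spectrum, matching the 2 components.

[0, 0, 0.6972, 1.1392, 2.7459, 4.3028, 5.1149]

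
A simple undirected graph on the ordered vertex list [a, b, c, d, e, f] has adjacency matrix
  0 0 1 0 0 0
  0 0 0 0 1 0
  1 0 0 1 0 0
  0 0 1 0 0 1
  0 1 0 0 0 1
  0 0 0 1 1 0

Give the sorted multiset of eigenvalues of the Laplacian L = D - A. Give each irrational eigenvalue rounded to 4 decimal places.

[0, 0.2679, 1, 2, 3, 3.7321]

Reading degrees in the order [a, b, c, d, e, f] gives [1, 1, 2, 2, 2, 2]; set D = diag(1, 1, 2, 2, 2, 2) and form L = D - A. Since every row of L sums to 0, the all-ones vector is in the kernel and 0 is an eigenvalue. By the matrix-tree theorem the graph has (1/6) * product of the nonzero eigenvalues = 1 spanning tree. The eigenvalues sum to 10, which equals trace(L) = 2|E|.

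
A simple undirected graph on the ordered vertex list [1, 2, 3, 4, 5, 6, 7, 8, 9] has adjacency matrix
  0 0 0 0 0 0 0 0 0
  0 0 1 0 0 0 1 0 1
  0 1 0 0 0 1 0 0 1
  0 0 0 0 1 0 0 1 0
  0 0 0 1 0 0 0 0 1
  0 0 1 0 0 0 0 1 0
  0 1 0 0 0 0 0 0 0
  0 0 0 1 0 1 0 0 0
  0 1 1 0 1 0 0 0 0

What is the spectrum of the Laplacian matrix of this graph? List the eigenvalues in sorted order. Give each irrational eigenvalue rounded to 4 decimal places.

Reading degrees in the order [1, 2, 3, 4, 5, 6, 7, 8, 9] gives [0, 3, 3, 2, 2, 2, 1, 2, 3]; set D = diag(0, 3, 3, 2, 2, 2, 1, 2, 3) and form L = D - A. The multiplicity of 0 as a Laplacian eigenvalue equals the number of connected components. The 2 zero eigenvalues correspond to the 2 connected components. The eigenvalues sum to 18, which equals trace(L) = 2|E|. There are 2 zeros in the spectrum, matching the 2 components.

[0, 0, 0.4915, 1.1206, 1.3204, 2.8258, 3.3473, 4.3623, 4.5321]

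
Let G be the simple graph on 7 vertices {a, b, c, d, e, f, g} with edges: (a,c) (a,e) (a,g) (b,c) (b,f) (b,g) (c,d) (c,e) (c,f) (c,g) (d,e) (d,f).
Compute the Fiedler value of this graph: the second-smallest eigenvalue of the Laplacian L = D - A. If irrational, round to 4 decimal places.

2

With the vertex order [a, b, c, d, e, f, g], the degrees are [3, 3, 6, 3, 3, 3, 3], giving D = diag(3, 3, 6, 3, 3, 3, 3) and L = D - A. The sorted Laplacian eigenvalues are [0, 2, 2, 4, 4, 5, 7]; the algebraic connectivity is the second entry, 2. The largest eigenvalue, 7, is at most the vertex count 7.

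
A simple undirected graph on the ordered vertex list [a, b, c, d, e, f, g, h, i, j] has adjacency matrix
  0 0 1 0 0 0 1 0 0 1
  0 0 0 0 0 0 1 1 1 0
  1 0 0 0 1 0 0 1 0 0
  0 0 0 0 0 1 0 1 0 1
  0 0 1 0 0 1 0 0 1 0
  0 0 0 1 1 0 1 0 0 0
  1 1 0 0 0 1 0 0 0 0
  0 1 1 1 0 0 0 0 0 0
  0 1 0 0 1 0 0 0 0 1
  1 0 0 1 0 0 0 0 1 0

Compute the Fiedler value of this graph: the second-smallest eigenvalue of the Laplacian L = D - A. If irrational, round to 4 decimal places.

Each diagonal entry of L is the vertex degree and each off-diagonal entry is -1 where an edge is present, 0 otherwise; in the order [a, b, c, d, e, f, g, h, i, j] the diagonal is [3, 3, 3, 3, 3, 3, 3, 3, 3, 3]. The sorted Laplacian eigenvalues are [0, 2, 2, 2, 2, 2, 5, 5, 5, 5]; the algebraic connectivity is the second entry, 2. The largest eigenvalue, 5, is at most the vertex count 10.

2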